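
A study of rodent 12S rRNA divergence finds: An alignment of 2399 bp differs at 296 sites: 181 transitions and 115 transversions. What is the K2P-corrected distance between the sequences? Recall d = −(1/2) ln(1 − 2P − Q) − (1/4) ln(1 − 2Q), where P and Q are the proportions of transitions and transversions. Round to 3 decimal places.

0.136

P = 181/2399 ≈ 0.075448 and Q = 115/2399 ≈ 0.047937.
Under the Kimura two-parameter model, d = −½ ln(1 − 2P − Q) − ¼ ln(1 − 2Q).
1 − 2P − Q = 0.801167, giving −½ ln(0.801167) = 0.110843.
1 − 2Q = 0.904126, giving −¼ ln(0.904126) = 0.025197.
d = 0.110843 + 0.025197 = 0.136040.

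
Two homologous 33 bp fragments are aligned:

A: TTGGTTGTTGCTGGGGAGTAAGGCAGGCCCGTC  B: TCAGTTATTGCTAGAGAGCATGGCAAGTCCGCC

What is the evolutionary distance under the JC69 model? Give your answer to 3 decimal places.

The sequences differ at 10 of 33 sites (2, 3, 7, 13, 15, 19, 21, 26, 28, 32), so p = 10/33 ≈ 0.30303.
d = −(3/4) ln(1 − 4p/3) = −0.75 ln(1 − 0.40404) = −0.75 ln(0.59596)
  = −0.75 × (-0.517582) = 0.388187 substitutions/site.

0.388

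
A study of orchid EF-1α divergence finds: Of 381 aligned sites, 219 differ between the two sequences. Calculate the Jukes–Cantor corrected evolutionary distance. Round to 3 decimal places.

p = 219/381 ≈ 0.574803.
d = −(3/4) ln(1 − 4p/3) = −0.75 ln(1 − 0.766404) = −0.75 ln(0.233596)
  = −0.75 × (-1.454162) = 1.090622 substitutions/site.

1.091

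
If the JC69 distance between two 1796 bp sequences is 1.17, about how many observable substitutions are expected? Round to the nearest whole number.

Invert JC69: p = (3/4)(1 − e^(−4d/3)) = 0.75 × (1 − e^(-1.56)) = 0.75 × (1 − 0.210136) = 0.592398.
Expected differing sites = pL ≈ 0.592398 × 1796 = 1063.946808 ≈ 1064.

1064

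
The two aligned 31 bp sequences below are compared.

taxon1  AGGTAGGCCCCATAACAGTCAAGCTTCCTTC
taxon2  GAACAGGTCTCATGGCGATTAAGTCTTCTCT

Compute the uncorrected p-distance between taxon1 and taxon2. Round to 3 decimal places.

0.516

The sequences differ at 16 of 31 positions.
p = 16/31 = 0.516129… ≈ 0.516 (to 3 d.p.).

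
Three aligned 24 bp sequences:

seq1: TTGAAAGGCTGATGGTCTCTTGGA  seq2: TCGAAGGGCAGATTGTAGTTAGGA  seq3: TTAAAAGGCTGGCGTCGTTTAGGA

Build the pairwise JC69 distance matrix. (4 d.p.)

seq1–seq2: 8/24 sites differ → p ≈ 0.333333, d = −0.75 ln(1 − 0.444444) = 0.440839 ≈ 0.4408.
seq1–seq3: 8/24 sites differ → p ≈ 0.333333, d = −0.75 ln(1 − 0.444444) = 0.440839 ≈ 0.4408.
seq2–seq3: 11/24 sites differ → p ≈ 0.458333, d = −0.75 ln(1 − 0.611111) = 0.708346 ≈ 0.7083.

d(seq1,seq2) = 0.4408, d(seq1,seq3) = 0.4408, d(seq2,seq3) = 0.7083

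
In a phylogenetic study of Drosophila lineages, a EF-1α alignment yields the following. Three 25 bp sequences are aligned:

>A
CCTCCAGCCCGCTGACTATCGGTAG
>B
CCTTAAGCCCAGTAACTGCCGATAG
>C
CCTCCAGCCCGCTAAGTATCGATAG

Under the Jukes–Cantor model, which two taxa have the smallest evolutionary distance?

A and C

A–B: 8/25 differ, p = 0.320, d = 0.417.
A–C: 3/25 differ, p = 0.120, d = 0.131.
B–C: 7/25 differ, p = 0.280, d = 0.351.
The smallest distance is between A and C.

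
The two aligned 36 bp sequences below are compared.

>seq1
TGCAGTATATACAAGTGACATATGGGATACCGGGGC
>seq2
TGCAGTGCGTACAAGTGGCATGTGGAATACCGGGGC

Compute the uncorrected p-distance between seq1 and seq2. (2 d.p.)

The sequences differ at 6 of 36 positions (sites 7, 8, 9, 18, 22, 26).
p = 6/36 = 0.166666… ≈ 0.17 (to 2 d.p.).

0.17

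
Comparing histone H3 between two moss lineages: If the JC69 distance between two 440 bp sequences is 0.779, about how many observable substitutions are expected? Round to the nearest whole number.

Invert JC69: p = (3/4)(1 − e^(−4d/3)) = 0.75 × (1 − e^(-1.038667)) = 0.75 × (1 − 0.353926) = 0.484556.
Expected differing sites = pL ≈ 0.484556 × 440 = 213.20464 ≈ 213.

213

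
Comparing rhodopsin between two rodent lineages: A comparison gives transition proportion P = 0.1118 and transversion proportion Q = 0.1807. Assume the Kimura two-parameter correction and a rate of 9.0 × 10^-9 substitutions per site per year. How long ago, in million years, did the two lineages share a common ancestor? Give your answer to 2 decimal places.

20.62

Under the Kimura two-parameter model, d = −½ ln(1 − 2P − Q) − ¼ ln(1 − 2Q).
1 − 2P − Q = 0.5957, giving −½ ln(0.5957) = 0.259009.
1 − 2Q = 0.6386, giving −¼ ln(0.6386) = 0.112119.
d = 0.259009 + 0.112119 = 0.371128.
Under a molecular clock d = 2μt, so t = d/(2μ) = 0.371128 / (2 × 9.0 × 10^-9) = 20.62 million years.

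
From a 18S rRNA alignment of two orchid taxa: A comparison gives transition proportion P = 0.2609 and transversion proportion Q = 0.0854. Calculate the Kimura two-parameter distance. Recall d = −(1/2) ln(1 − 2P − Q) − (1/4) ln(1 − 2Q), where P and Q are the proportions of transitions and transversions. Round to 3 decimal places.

0.514

Under the Kimura two-parameter model, d = −½ ln(1 − 2P − Q) − ¼ ln(1 − 2Q).
1 − 2P − Q = 0.3928, giving −½ ln(0.3928) = 0.467227.
1 − 2Q = 0.8292, giving −¼ ln(0.8292) = 0.046823.
d = 0.467227 + 0.046823 = 0.514050.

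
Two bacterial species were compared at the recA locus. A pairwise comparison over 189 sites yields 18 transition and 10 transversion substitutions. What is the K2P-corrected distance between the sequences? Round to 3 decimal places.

0.167

P = 18/189 ≈ 0.095238 and Q = 10/189 ≈ 0.05291.
Under the Kimura two-parameter model, d = −½ ln(1 − 2P − Q) − ¼ ln(1 − 2Q).
1 − 2P − Q = 0.756614, giving −½ ln(0.756614) = 0.139451.
1 − 2Q = 0.89418, giving −¼ ln(0.89418) = 0.027962.
d = 0.139451 + 0.027962 = 0.167413.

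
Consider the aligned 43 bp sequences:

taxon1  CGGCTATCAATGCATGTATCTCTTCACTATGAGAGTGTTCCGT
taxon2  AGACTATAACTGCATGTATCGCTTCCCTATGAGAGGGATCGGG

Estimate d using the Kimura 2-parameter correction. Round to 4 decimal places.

Of 43 sites, 1 differences are transitions and 9 are transversions, so P = 1/43 ≈ 0.023256 and Q = 9/43 ≈ 0.209302.
Under the Kimura two-parameter model, d = −½ ln(1 − 2P − Q) − ¼ ln(1 − 2Q).
1 − 2P − Q = 0.744186, giving −½ ln(0.744186) = 0.147732.
1 − 2Q = 0.581396, giving −¼ ln(0.581396) = 0.135581.
d = 0.147732 + 0.135581 = 0.283313.

0.2833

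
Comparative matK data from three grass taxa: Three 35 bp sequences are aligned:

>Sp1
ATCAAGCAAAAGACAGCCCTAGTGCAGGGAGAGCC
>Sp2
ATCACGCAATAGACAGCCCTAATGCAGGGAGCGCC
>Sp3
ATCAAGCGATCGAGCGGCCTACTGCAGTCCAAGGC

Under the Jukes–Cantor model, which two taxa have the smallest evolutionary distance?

Sp1 and Sp2

Sp1–Sp2: 4/35 differ, p = 0.114, d = 0.124.
Sp1–Sp3: 12/35 differ, p = 0.343, d = 0.458.
Sp2–Sp3: 13/35 differ, p = 0.371, d = 0.513.
The smallest distance is between Sp1 and Sp2.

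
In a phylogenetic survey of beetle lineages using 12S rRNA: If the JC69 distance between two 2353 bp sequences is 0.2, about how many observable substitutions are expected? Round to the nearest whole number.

Invert JC69: p = (3/4)(1 − e^(−4d/3)) = 0.75 × (1 − e^(-0.266667)) = 0.75 × (1 − 0.765928) = 0.175554.
Expected differing sites = pL ≈ 0.175554 × 2353 = 413.078562 ≈ 413.

413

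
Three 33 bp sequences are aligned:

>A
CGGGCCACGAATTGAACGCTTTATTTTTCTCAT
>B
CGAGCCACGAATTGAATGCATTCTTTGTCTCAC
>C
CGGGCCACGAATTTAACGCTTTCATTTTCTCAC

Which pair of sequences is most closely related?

A and C

A–B: 6/33 differ, p = 0.182, d = 0.208.
A–C: 4/33 differ, p = 0.121, d = 0.132.
B–C: 6/33 differ, p = 0.182, d = 0.208.
The smallest distance is between A and C.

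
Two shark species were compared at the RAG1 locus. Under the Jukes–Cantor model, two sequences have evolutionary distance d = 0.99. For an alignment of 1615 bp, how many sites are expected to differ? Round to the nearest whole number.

Invert JC69: p = (3/4)(1 − e^(−4d/3)) = 0.75 × (1 − e^(-1.32)) = 0.75 × (1 − 0.267135) = 0.549649.
Expected differing sites = pL ≈ 0.549649 × 1615 = 887.683135 ≈ 888.

888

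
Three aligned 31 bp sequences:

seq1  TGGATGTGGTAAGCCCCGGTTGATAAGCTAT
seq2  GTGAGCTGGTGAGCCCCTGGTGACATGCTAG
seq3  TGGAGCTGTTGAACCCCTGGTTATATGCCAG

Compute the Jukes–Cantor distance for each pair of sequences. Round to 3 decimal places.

d(seq1,seq2) = 0.422, d(seq1,seq3) = 0.481, d(seq2,seq3) = 0.269

seq1–seq2: 10/31 sites differ → p ≈ 0.322581, d = −0.75 ln(1 − 0.430108) = 0.421731 ≈ 0.422.
seq1–seq3: 11/31 sites differ → p ≈ 0.354839, d = −0.75 ln(1 − 0.473119) = 0.480585 ≈ 0.481.
seq2–seq3: 7/31 sites differ → p ≈ 0.225806, d = −0.75 ln(1 − 0.301075) = 0.268659 ≈ 0.269.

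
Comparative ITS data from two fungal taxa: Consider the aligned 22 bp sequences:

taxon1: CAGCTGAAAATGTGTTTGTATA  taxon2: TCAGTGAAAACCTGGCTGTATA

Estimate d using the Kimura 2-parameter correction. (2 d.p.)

0.51

Of 22 sites, 4 differences are transitions and 4 are transversions, so P = 4/22 ≈ 0.181818 and Q = 4/22 ≈ 0.181818.
Under the Kimura two-parameter model, d = −½ ln(1 − 2P − Q) − ¼ ln(1 − 2Q).
1 − 2P − Q = 0.454546, giving −½ ln(0.454546) = 0.394228.
1 − 2Q = 0.636364, giving −¼ ln(0.636364) = 0.112996.
d = 0.394228 + 0.112996 = 0.507224.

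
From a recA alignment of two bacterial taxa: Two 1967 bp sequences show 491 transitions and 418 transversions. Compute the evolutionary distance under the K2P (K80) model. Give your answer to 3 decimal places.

0.760

P = 491/1967 ≈ 0.249619 and Q = 418/1967 ≈ 0.212506.
Under the Kimura two-parameter model, d = −½ ln(1 − 2P − Q) − ¼ ln(1 − 2Q).
1 − 2P − Q = 0.288256, giving −½ ln(0.288256) = 0.621953.
1 − 2Q = 0.574988, giving −¼ ln(0.574988) = 0.138352.
d = 0.621953 + 0.138352 = 0.760305.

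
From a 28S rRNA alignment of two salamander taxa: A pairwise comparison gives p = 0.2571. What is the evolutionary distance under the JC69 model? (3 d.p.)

d = −(3/4) ln(1 − 4p/3) = −0.75 ln(1 − 0.3428) = −0.75 ln(0.6572)
  = −0.75 × (-0.419767) = 0.314825 substitutions/site.

0.315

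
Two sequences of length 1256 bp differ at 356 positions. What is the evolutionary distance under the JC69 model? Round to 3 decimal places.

0.356

p = 356/1256 ≈ 0.283439.
d = −(3/4) ln(1 − 4p/3) = −0.75 ln(1 − 0.377919) = −0.75 ln(0.622081)
  = −0.75 × (-0.474685) = 0.356014 substitutions/site.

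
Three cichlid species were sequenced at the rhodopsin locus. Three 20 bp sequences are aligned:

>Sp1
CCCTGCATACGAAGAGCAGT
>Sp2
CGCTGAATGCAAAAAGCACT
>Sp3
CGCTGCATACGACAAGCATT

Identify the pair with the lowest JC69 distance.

Sp1–Sp2: 6/20 differ, p = 0.300, d = 0.383.
Sp1–Sp3: 4/20 differ, p = 0.200, d = 0.233.
Sp2–Sp3: 5/20 differ, p = 0.250, d = 0.304.
The smallest distance is between Sp1 and Sp3.

Sp1 and Sp3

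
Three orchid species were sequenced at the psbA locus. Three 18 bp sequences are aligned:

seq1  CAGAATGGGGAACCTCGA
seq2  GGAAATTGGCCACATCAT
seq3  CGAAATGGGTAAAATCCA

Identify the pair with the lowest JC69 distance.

seq1–seq2: 9/18 differ, p = 0.500, d = 0.824.
seq1–seq3: 6/18 differ, p = 0.333, d = 0.441.
seq2–seq3: 7/18 differ, p = 0.389, d = 0.548.
The smallest distance is between seq1 and seq3.

seq1 and seq3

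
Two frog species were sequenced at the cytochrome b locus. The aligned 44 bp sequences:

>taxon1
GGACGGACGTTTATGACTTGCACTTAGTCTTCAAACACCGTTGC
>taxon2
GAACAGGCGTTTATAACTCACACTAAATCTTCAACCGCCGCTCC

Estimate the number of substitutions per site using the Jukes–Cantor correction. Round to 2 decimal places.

0.34

The sequences differ at 12 of 44 sites, so p = 12/44 ≈ 0.272727.
d = −(3/4) ln(1 − 4p/3) = −0.75 ln(1 − 0.363636) = −0.75 ln(0.636364)
  = −0.75 × (-0.451985) = 0.338989 substitutions/site.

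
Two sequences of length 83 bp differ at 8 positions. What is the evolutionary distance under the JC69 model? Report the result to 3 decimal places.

p = 8/83 ≈ 0.096386.
d = −(3/4) ln(1 − 4p/3) = −0.75 ln(1 − 0.128515) = −0.75 ln(0.871485)
  = −0.75 × (-0.137557) = 0.103168 substitutions/site.

0.103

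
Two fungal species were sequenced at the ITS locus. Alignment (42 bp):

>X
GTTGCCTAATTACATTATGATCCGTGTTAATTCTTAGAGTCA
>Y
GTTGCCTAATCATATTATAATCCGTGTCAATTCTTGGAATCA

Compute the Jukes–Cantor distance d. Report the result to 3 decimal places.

0.158

The sequences differ at 6 of 42 sites (11, 13, 19, 28, 36, 39), so p = 6/42 ≈ 0.142857.
d = −(3/4) ln(1 − 4p/3) = −0.75 ln(1 − 0.190476) = −0.75 ln(0.809524)
  = −0.75 × (-0.211309) = 0.158482 substitutions/site.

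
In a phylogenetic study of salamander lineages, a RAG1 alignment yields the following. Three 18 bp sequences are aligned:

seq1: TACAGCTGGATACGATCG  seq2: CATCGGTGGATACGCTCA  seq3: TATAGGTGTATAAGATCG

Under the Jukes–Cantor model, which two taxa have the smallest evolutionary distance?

seq1–seq2: 6/18 differ, p = 0.333, d = 0.441.
seq1–seq3: 4/18 differ, p = 0.222, d = 0.264.
seq2–seq3: 6/18 differ, p = 0.333, d = 0.441.
The smallest distance is between seq1 and seq3.

seq1 and seq3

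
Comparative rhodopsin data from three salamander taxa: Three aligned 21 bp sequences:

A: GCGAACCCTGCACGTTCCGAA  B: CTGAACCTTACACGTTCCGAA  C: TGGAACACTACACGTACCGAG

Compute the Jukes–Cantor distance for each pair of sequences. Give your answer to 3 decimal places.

A–B: 4/21 sites differ → p ≈ 0.190476, d = −0.75 ln(1 − 0.253968) = 0.219740 ≈ 0.220.
A–C: 6/21 sites differ → p ≈ 0.285714, d = −0.75 ln(1 − 0.380952) = 0.359679 ≈ 0.360.
B–C: 6/21 sites differ → p ≈ 0.285714, d = −0.75 ln(1 − 0.380952) = 0.359679 ≈ 0.360.

d(A,B) = 0.220, d(A,C) = 0.360, d(B,C) = 0.360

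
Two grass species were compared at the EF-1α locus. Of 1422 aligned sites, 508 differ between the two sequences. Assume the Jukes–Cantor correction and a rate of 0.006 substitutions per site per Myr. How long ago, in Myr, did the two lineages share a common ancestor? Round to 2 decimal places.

40.43

p = 508/1422 ≈ 0.357243.
d = −(3/4) ln(1 − 4p/3) = −0.75 ln(1 − 0.476324) = −0.75 ln(0.523676)
  = −0.75 × (-0.646882) = 0.485162 substitutions/site.
Under a molecular clock d = 2μt, so t = d/(2μ) = 0.485162 / (2 × 0.006) = 40.43 Myr.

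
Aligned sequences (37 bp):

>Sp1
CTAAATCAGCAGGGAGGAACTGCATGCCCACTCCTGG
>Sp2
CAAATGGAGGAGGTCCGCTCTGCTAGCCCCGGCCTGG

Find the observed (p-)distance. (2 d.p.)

0.41

The sequences differ at 15 of 37 positions.
p = 15/37 = 0.405405… ≈ 0.41 (to 2 d.p.).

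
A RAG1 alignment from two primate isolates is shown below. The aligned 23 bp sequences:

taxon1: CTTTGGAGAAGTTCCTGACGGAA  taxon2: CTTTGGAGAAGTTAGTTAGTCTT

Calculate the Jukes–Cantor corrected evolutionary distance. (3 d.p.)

0.467

The sequences differ at 8 of 23 sites (14, 15, 17, 19, 20, 21, 22, 23), so p = 8/23 ≈ 0.347826.
d = −(3/4) ln(1 − 4p/3) = −0.75 ln(1 − 0.463768) = −0.75 ln(0.536232)
  = −0.75 × (-0.623188) = 0.467391 substitutions/site.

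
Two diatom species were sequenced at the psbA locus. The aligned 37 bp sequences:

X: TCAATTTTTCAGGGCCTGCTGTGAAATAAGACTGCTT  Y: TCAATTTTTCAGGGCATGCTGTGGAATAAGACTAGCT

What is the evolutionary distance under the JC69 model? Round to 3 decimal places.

0.149

The sequences differ at 5 of 37 sites (16, 24, 34, 35, 36), so p = 5/37 ≈ 0.135135.
d = −(3/4) ln(1 − 4p/3) = −0.75 ln(1 − 0.18018) = −0.75 ln(0.81982)
  = −0.75 × (-0.198670) = 0.149003 substitutions/site.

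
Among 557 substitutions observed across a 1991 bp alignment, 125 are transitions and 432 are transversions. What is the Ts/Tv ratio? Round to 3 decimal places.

0.289

R = 125/432 = 0.289351… ≈ 0.289 (to 3 d.p.).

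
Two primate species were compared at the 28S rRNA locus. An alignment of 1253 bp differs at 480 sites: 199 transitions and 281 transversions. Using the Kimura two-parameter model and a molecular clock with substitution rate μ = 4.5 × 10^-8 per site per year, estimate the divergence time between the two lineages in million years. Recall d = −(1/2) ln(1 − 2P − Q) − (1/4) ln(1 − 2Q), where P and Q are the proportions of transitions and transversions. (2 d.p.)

P = 199/1253 ≈ 0.158819 and Q = 281/1253 ≈ 0.224262.
Under the Kimura two-parameter model, d = −½ ln(1 − 2P − Q) − ¼ ln(1 − 2Q).
1 − 2P − Q = 0.4581, giving −½ ln(0.4581) = 0.390334.
1 − 2Q = 0.551476, giving −¼ ln(0.551476) = 0.148789.
d = 0.390334 + 0.148789 = 0.539123.
Under a molecular clock d = 2μt, so t = d/(2μ) = 0.539123 / (2 × 4.5 × 10^-8) = 5.99 million years.

5.99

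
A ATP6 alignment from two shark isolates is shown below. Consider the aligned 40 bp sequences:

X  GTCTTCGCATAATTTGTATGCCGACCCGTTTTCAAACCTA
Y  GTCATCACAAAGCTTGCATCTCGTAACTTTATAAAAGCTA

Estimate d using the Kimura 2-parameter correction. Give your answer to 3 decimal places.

0.520

Of 40 sites, 5 differences are transitions and 10 are transversions, so P = 5/40 = 0.125 and Q = 10/40 = 0.25.
Under the Kimura two-parameter model, d = −½ ln(1 − 2P − Q) − ¼ ln(1 − 2Q).
1 − 2P − Q = 0.5, giving −½ ln(0.5) = 0.346574.
1 − 2Q = 0.5, giving −¼ ln(0.5) = 0.173287.
d = 0.346574 + 0.173287 = 0.519861.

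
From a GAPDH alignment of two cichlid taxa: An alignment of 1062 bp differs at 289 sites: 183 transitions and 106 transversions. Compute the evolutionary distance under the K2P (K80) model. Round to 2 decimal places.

P = 183/1062 ≈ 0.172316 and Q = 106/1062 ≈ 0.099812.
Under the Kimura two-parameter model, d = −½ ln(1 − 2P − Q) − ¼ ln(1 − 2Q).
1 − 2P − Q = 0.555556, giving −½ ln(0.555556) = 0.293893.
1 − 2Q = 0.800376, giving −¼ ln(0.800376) = 0.055668.
d = 0.293893 + 0.055668 = 0.349561.

0.35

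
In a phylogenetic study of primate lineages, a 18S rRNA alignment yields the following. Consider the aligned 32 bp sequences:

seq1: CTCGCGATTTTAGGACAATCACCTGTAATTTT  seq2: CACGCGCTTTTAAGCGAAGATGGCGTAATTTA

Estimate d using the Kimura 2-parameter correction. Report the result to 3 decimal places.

Of 32 sites, 2 differences are transitions and 10 are transversions, so P = 2/32 = 0.0625 and Q = 10/32 = 0.3125.
Under the Kimura two-parameter model, d = −½ ln(1 − 2P − Q) − ¼ ln(1 − 2Q).
1 − 2P − Q = 0.5625, giving −½ ln(0.5625) = 0.287682.
1 − 2Q = 0.375, giving −¼ ln(0.375) = 0.245207.
d = 0.287682 + 0.245207 = 0.532889.

0.533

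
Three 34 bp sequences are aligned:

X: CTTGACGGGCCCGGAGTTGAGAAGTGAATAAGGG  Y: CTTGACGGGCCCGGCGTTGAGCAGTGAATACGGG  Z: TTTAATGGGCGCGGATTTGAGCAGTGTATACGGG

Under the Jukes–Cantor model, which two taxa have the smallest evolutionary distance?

X–Y: 3/34 differ, p = 0.088, d = 0.094.
X–Z: 8/34 differ, p = 0.235, d = 0.282.
Y–Z: 7/34 differ, p = 0.206, d = 0.241.
The smallest distance is between X and Y.

X and Y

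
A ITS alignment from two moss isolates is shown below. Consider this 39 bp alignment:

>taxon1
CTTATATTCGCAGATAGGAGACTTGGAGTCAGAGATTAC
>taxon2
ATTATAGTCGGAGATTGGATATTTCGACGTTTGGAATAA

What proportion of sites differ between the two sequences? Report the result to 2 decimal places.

0.38

The sequences differ at 15 of 39 positions.
p = 15/39 = 0.384615… ≈ 0.38 (to 2 d.p.).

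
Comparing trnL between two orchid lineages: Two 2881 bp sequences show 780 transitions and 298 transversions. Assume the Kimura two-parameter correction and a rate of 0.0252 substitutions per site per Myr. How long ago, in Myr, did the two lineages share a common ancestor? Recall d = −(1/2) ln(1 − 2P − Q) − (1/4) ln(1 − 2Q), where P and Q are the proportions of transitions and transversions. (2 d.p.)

11.42

P = 780/2881 ≈ 0.270739 and Q = 298/2881 ≈ 0.103436.
Under the Kimura two-parameter model, d = −½ ln(1 − 2P − Q) − ¼ ln(1 − 2Q).
1 − 2P − Q = 0.355086, giving −½ ln(0.355086) = 0.517698.
1 − 2Q = 0.793128, giving −¼ ln(0.793128) = 0.057943.
d = 0.517698 + 0.057943 = 0.575641.
Under a molecular clock d = 2μt, so t = d/(2μ) = 0.575641 / (2 × 0.0252) = 11.42 Myr.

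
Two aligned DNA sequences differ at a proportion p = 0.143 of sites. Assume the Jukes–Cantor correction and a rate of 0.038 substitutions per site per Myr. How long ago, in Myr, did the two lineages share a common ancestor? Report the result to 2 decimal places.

2.09

d = −(3/4) ln(1 − 4p/3) = −0.75 ln(1 − 0.190667) = −0.75 ln(0.809333)
  = −0.75 × (-0.211545) = 0.158659 substitutions/site.
Under a molecular clock d = 2μt, so t = d/(2μ) = 0.158659 / (2 × 0.038) = 2.09 Myr.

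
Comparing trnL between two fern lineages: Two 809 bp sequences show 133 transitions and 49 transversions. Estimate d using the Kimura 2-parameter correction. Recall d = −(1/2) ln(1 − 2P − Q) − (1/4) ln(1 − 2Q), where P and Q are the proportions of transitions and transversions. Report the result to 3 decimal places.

0.279

P = 133/809 ≈ 0.1644 and Q = 49/809 ≈ 0.060569.
Under the Kimura two-parameter model, d = −½ ln(1 − 2P − Q) − ¼ ln(1 − 2Q).
1 − 2P − Q = 0.610631, giving −½ ln(0.610631) = 0.246631.
1 − 2Q = 0.878862, giving −¼ ln(0.878862) = 0.032282.
d = 0.246631 + 0.032282 = 0.278913.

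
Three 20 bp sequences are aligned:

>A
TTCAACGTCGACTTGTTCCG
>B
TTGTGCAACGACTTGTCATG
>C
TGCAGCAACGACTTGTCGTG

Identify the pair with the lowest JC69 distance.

B and C

A–B: 8/20 differ, p = 0.400, d = 0.572.
A–C: 7/20 differ, p = 0.350, d = 0.471.
B–C: 4/20 differ, p = 0.200, d = 0.233.
The smallest distance is between B and C.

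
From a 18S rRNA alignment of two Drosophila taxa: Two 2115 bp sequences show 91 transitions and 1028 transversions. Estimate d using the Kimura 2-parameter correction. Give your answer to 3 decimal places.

1.319

P = 91/2115 ≈ 0.043026 and Q = 1028/2115 ≈ 0.486052.
Under the Kimura two-parameter model, d = −½ ln(1 − 2P − Q) − ¼ ln(1 − 2Q).
1 − 2P − Q = 0.427896, giving −½ ln(0.427896) = 0.424438.
1 − 2Q = 0.027896, giving −¼ ln(0.027896) = 0.894818.
d = 0.424438 + 0.894818 = 1.319256.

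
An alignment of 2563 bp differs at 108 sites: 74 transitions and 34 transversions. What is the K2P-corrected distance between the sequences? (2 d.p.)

0.04

P = 74/2563 ≈ 0.028872 and Q = 34/2563 ≈ 0.013266.
Under the Kimura two-parameter model, d = −½ ln(1 − 2P − Q) − ¼ ln(1 − 2Q).
1 − 2P − Q = 0.92899, giving −½ ln(0.92899) = 0.036829.
1 − 2Q = 0.973468, giving −¼ ln(0.973468) = 0.006723.
d = 0.036829 + 0.006723 = 0.043552.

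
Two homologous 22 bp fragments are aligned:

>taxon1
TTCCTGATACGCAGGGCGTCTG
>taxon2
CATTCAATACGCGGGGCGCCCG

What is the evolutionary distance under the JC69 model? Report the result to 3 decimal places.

0.591

The sequences differ at 9 of 22 sites (1, 2, 3, 4, 5, 6, 13, 19, 21), so p = 9/22 ≈ 0.409091.
d = −(3/4) ln(1 − 4p/3) = −0.75 ln(1 − 0.545455) = −0.75 ln(0.454545)
  = −0.75 × (-0.788458) = 0.591344 substitutions/site.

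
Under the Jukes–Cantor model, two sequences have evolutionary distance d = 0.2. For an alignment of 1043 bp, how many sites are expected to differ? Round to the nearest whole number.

183

Invert JC69: p = (3/4)(1 − e^(−4d/3)) = 0.75 × (1 − e^(-0.266667)) = 0.75 × (1 − 0.765928) = 0.175554.
Expected differing sites = pL ≈ 0.175554 × 1043 = 183.102822 ≈ 183.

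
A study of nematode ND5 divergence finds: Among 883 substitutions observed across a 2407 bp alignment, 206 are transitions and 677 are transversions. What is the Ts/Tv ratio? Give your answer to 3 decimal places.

R = 206/677 = 0.304283… ≈ 0.304 (to 3 d.p.).

0.304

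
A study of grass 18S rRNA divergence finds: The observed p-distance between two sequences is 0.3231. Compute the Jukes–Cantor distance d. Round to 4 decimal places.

0.4226

d = −(3/4) ln(1 − 4p/3) = −0.75 ln(1 − 0.4308) = −0.75 ln(0.5692)
  = −0.75 × (-0.563523) = 0.422642 substitutions/site.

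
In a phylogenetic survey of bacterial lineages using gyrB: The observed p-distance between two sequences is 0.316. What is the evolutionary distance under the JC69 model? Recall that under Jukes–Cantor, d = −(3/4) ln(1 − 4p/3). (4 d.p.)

d = −(3/4) ln(1 − 4p/3) = −0.75 ln(1 − 0.421333) = −0.75 ln(0.578667)
  = −0.75 × (-0.547028) = 0.410271 substitutions/site.

0.4103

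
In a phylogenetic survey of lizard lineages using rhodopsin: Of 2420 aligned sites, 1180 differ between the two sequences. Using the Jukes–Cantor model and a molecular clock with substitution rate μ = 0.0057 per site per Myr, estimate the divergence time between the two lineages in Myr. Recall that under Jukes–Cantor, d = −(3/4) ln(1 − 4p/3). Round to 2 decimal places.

p = 1180/2420 ≈ 0.487603.
d = −(3/4) ln(1 − 4p/3) = −0.75 ln(1 − 0.650137) = −0.75 ln(0.349863)
  = −0.75 × (-1.050214) = 0.787661 substitutions/site.
Under a molecular clock d = 2μt, so t = d/(2μ) = 0.787661 / (2 × 0.0057) = 69.09 Myr.

69.09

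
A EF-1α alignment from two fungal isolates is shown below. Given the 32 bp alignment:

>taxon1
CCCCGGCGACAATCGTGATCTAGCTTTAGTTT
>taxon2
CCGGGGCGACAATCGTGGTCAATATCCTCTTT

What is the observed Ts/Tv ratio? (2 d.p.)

0.43

Transitions are A↔G and C↔T; transversions are all other mismatches.
Transitions: 3. Transversions: 7.
R = 3/7 = 0.428571… ≈ 0.43 (to 2 d.p.).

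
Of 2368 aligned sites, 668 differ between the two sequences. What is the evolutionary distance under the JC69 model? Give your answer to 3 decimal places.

p = 668/2368 ≈ 0.282095.
d = −(3/4) ln(1 − 4p/3) = −0.75 ln(1 − 0.376127) = −0.75 ln(0.623873)
  = −0.75 × (-0.471808) = 0.353856 substitutions/site.

0.354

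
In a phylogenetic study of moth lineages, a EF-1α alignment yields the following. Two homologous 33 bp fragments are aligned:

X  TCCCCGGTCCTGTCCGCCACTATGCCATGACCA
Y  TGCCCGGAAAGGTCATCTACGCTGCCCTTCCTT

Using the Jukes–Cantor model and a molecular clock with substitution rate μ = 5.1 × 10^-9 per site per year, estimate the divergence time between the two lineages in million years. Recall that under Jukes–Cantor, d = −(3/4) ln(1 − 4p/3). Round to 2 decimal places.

68.50

The sequences differ at 15 of 33 sites, so p = 15/33 ≈ 0.454545.
d = −(3/4) ln(1 − 4p/3) = −0.75 ln(1 − 0.60606) = −0.75 ln(0.39394)
  = −0.75 × (-0.931557) = 0.698668 substitutions/site.
Under a molecular clock d = 2μt, so t = d/(2μ) = 0.698668 / (2 × 5.1 × 10^-9) = 68.50 million years.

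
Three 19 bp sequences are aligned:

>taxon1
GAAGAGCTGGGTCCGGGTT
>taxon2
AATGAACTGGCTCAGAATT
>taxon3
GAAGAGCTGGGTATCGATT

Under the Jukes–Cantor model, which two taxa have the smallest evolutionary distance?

taxon1–taxon2: 7/19 differ, p = 0.368, d = 0.507.
taxon1–taxon3: 4/19 differ, p = 0.211, d = 0.247.
taxon2–taxon3: 8/19 differ, p = 0.421, d = 0.618.
The smallest distance is between taxon1 and taxon3.

taxon1 and taxon3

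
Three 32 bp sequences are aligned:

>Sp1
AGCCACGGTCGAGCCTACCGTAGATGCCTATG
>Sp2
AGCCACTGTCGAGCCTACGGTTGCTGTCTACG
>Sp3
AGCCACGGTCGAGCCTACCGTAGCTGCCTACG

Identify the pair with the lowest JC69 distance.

Sp1 and Sp3

Sp1–Sp2: 6/32 differ, p = 0.188, d = 0.216.
Sp1–Sp3: 2/32 differ, p = 0.063, d = 0.065.
Sp2–Sp3: 4/32 differ, p = 0.125, d = 0.137.
The smallest distance is between Sp1 and Sp3.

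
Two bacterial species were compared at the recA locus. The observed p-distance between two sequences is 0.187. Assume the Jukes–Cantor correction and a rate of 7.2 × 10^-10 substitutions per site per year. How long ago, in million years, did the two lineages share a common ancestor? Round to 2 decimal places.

d = −(3/4) ln(1 − 4p/3) = −0.75 ln(1 − 0.249333) = −0.75 ln(0.750667)
  = −0.75 × (-0.286793) = 0.215095 substitutions/site.
Under a molecular clock d = 2μt, so t = d/(2μ) = 0.215095 / (2 × 7.2 × 10^-10) = 149.37 million years.

149.37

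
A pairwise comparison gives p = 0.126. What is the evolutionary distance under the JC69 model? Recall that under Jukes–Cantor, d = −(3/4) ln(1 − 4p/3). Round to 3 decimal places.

0.138

d = −(3/4) ln(1 − 4p/3) = −0.75 ln(1 − 0.168) = −0.75 ln(0.832)
  = −0.75 × (-0.183923) = 0.137942 substitutions/site.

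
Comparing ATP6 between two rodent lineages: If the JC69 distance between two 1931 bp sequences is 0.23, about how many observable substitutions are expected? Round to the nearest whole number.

Invert JC69: p = (3/4)(1 − e^(−4d/3)) = 0.75 × (1 − e^(-0.306667)) = 0.75 × (1 − 0.735896) = 0.198078.
Expected differing sites = pL ≈ 0.198078 × 1931 = 382.488618 ≈ 382.

382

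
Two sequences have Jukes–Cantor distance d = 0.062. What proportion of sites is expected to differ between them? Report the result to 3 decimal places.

0.060

p = (3/4)(1 − e^(−4d/3)) = 0.75 × (1 − e^(-0.082667)) = 0.75 × (1 − 0.920658) = 0.059507.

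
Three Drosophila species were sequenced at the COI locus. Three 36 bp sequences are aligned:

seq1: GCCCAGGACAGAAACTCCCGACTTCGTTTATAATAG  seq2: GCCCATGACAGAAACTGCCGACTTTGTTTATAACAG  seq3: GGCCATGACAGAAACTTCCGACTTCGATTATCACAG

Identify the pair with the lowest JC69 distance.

seq1–seq2: 4/36 differ, p = 0.111, d = 0.120.
seq1–seq3: 6/36 differ, p = 0.167, d = 0.188.
seq2–seq3: 5/36 differ, p = 0.139, d = 0.154.
The smallest distance is between seq1 and seq2.

seq1 and seq2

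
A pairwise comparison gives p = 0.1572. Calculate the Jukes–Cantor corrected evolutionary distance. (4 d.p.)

0.1764

d = −(3/4) ln(1 − 4p/3) = −0.75 ln(1 − 0.2096) = −0.75 ln(0.7904)
  = −0.75 × (-0.235216) = 0.176412 substitutions/site.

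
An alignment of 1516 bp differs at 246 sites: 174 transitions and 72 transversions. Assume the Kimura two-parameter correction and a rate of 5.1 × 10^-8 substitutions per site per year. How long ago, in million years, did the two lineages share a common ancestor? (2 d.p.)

1.83

P = 174/1516 ≈ 0.114776 and Q = 72/1516 ≈ 0.047493.
Under the Kimura two-parameter model, d = −½ ln(1 − 2P − Q) − ¼ ln(1 − 2Q).
1 − 2P − Q = 0.722955, giving −½ ln(0.722955) = 0.162204.
1 − 2Q = 0.905014, giving −¼ ln(0.905014) = 0.024951.
d = 0.162204 + 0.024951 = 0.187155.
Under a molecular clock d = 2μt, so t = d/(2μ) = 0.187155 / (2 × 5.1 × 10^-8) = 1.83 million years.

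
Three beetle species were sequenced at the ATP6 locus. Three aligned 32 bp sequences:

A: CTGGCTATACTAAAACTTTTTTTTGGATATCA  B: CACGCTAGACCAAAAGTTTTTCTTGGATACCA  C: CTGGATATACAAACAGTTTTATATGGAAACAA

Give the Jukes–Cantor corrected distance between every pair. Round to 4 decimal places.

d(A,B) = 0.2586, d(A,C) = 0.3525, d(B,C) = 0.4598

A–B: 7/32 sites differ → p = 0.21875, d = −0.75 ln(1 − 0.291667) = 0.258631 ≈ 0.2586.
A–C: 9/32 sites differ → p = 0.28125, d = −0.75 ln(1 − 0.375) = 0.352503 ≈ 0.3525.
B–C: 11/32 sites differ → p = 0.34375, d = −0.75 ln(1 − 0.458333) = 0.459828 ≈ 0.4598.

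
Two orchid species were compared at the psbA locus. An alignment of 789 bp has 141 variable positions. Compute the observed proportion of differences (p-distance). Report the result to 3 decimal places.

0.179

p = 141/789 = 0.178707… ≈ 0.179 (to 3 d.p.).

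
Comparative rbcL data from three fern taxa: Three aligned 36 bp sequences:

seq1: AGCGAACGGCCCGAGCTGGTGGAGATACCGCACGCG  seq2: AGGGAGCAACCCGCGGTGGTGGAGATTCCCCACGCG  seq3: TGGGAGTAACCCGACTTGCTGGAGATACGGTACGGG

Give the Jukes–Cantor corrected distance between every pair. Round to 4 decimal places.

seq1–seq2: 8/36 sites differ → p ≈ 0.222222, d = −0.75 ln(1 − 0.296296) = 0.263548 ≈ 0.2635.
seq1–seq3: 12/36 sites differ → p ≈ 0.333333, d = −0.75 ln(1 − 0.444444) = 0.440839 ≈ 0.4408.
seq2–seq3: 11/36 sites differ → p ≈ 0.305556, d = −0.75 ln(1 − 0.407408) = 0.392437 ≈ 0.3924.

d(seq1,seq2) = 0.2635, d(seq1,seq3) = 0.4408, d(seq2,seq3) = 0.3924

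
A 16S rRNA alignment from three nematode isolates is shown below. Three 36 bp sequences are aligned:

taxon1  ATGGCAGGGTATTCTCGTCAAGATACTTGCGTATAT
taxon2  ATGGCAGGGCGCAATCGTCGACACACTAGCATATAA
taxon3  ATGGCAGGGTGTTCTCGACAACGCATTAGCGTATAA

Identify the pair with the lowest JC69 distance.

taxon1–taxon2: 11/36 differ, p = 0.306, d = 0.392.
taxon1–taxon3: 8/36 differ, p = 0.222, d = 0.264.
taxon2–taxon3: 9/36 differ, p = 0.250, d = 0.304.
The smallest distance is between taxon1 and taxon3.

taxon1 and taxon3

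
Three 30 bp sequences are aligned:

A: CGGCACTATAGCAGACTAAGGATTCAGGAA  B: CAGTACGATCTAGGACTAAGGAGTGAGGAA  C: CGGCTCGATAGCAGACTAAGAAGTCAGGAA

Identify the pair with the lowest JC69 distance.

A and C

A–B: 9/30 differ, p = 0.300, d = 0.383.
A–C: 4/30 differ, p = 0.133, d = 0.147.
B–C: 9/30 differ, p = 0.300, d = 0.383.
The smallest distance is between A and C.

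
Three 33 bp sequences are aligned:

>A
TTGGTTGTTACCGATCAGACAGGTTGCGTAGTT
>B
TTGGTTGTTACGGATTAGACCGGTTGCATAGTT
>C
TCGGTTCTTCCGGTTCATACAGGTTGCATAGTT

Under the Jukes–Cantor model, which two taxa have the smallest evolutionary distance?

A–B: 4/33 differ, p = 0.121, d = 0.132.
A–C: 7/33 differ, p = 0.212, d = 0.249.
B–C: 7/33 differ, p = 0.212, d = 0.249.
The smallest distance is between A and B.

A and B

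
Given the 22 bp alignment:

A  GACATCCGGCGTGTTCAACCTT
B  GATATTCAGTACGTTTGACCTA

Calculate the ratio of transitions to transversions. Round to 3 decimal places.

Transitions are A↔G and C↔T; transversions are all other mismatches.
Transitions: 8. Transversions: 1.
R = 8/1 = 8.000.

8.000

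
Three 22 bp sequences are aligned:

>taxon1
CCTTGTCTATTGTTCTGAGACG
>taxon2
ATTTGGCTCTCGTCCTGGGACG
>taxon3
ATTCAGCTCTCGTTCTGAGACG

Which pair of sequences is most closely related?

taxon1–taxon2: 7/22 differ, p = 0.318, d = 0.414.
taxon1–taxon3: 7/22 differ, p = 0.318, d = 0.414.
taxon2–taxon3: 4/22 differ, p = 0.182, d = 0.208.
The smallest distance is between taxon2 and taxon3.

taxon2 and taxon3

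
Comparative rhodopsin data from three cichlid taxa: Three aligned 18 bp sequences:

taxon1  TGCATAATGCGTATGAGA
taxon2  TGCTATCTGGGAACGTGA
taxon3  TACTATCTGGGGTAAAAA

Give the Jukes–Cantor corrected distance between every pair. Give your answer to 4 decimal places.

d(taxon1,taxon2) = 0.6735, d(taxon1,taxon3) = 1.2648, d(taxon2,taxon3) = 0.5482

taxon1–taxon2: 8/18 sites differ → p ≈ 0.444444, d = −0.75 ln(1 − 0.592592) = 0.673455 ≈ 0.6735.
taxon1–taxon3: 11/18 sites differ → p ≈ 0.611111, d = −0.75 ln(1 − 0.814815) = 1.264800 ≈ 1.2648.
taxon2–taxon3: 7/18 sites differ → p ≈ 0.388889, d = −0.75 ln(1 − 0.518519) = 0.548166 ≈ 0.5482.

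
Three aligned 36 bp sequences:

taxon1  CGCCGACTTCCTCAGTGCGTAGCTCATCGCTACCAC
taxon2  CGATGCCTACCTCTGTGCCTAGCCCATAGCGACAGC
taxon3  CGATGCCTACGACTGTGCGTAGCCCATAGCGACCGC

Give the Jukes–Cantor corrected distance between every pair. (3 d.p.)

taxon1–taxon2: 11/36 sites differ → p ≈ 0.305556, d = −0.75 ln(1 − 0.407408) = 0.392437 ≈ 0.392.
taxon1–taxon3: 11/36 sites differ → p ≈ 0.305556, d = −0.75 ln(1 − 0.407408) = 0.392437 ≈ 0.392.
taxon2–taxon3: 4/36 sites differ → p ≈ 0.111111, d = −0.75 ln(1 − 0.148148) = 0.120257 ≈ 0.120.

d(taxon1,taxon2) = 0.392, d(taxon1,taxon3) = 0.392, d(taxon2,taxon3) = 0.120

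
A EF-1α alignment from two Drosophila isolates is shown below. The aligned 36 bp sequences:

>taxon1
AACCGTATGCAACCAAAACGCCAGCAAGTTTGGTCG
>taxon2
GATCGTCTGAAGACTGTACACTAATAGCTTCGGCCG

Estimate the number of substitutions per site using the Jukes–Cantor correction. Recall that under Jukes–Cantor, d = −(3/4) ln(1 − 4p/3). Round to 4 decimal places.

The sequences differ at 17 of 36 sites, so p = 17/36 ≈ 0.472222.
d = −(3/4) ln(1 − 4p/3) = −0.75 ln(1 − 0.629629) = −0.75 ln(0.370371)
  = −0.75 × (-0.993250) = 0.744938 substitutions/site.

0.7449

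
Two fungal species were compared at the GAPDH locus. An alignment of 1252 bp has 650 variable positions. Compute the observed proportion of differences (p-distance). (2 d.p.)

p = 650/1252 = 0.519169… ≈ 0.52 (to 2 d.p.).

0.52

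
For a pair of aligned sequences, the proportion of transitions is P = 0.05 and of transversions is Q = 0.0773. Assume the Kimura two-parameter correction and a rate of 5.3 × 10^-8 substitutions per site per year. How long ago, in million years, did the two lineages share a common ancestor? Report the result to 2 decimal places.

1.32

Under the Kimura two-parameter model, d = −½ ln(1 − 2P − Q) − ¼ ln(1 − 2Q).
1 − 2P − Q = 0.8227, giving −½ ln(0.8227) = 0.097582.
1 − 2Q = 0.8454, giving −¼ ln(0.8454) = 0.041986.
d = 0.097582 + 0.041986 = 0.139568.
Under a molecular clock d = 2μt, so t = d/(2μ) = 0.139568 / (2 × 5.3 × 10^-8) = 1.32 million years.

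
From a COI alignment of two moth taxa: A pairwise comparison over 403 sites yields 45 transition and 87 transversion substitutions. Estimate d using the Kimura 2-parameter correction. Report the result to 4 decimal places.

P = 45/403 ≈ 0.111663 and Q = 87/403 ≈ 0.215881.
Under the Kimura two-parameter model, d = −½ ln(1 − 2P − Q) − ¼ ln(1 − 2Q).
1 − 2P − Q = 0.560793, giving −½ ln(0.560793) = 0.289202.
1 − 2Q = 0.568238, giving −¼ ln(0.568238) = 0.141304.
d = 0.289202 + 0.141304 = 0.430506.

0.4305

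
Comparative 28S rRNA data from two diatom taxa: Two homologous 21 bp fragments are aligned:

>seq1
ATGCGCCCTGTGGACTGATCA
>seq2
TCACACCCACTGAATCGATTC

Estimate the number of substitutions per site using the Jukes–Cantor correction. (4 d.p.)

The sequences differ at 11 of 21 sites, so p = 11/21 ≈ 0.52381.
d = −(3/4) ln(1 − 4p/3) = −0.75 ln(1 − 0.698413) = −0.75 ln(0.301587)
  = −0.75 × (-1.198697) = 0.899023 substitutions/site.

0.8990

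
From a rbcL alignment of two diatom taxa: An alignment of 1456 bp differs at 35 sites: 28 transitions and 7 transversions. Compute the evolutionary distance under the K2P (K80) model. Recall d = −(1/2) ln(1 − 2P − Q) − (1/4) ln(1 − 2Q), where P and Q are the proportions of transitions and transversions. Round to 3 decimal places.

0.025

P = 28/1456 ≈ 0.019231 and Q = 7/1456 ≈ 0.004808.
Under the Kimura two-parameter model, d = −½ ln(1 − 2P − Q) − ¼ ln(1 − 2Q).
1 − 2P − Q = 0.95673, giving −½ ln(0.95673) = 0.022117.
1 − 2Q = 0.990384, giving −¼ ln(0.990384) = 0.002416.
d = 0.022117 + 0.002416 = 0.024533.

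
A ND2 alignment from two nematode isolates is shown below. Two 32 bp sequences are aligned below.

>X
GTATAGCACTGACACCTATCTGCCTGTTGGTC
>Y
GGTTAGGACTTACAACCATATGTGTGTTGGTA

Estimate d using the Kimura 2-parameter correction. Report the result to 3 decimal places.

0.408

Of 32 sites, 2 differences are transitions and 8 are transversions, so P = 2/32 = 0.0625 and Q = 8/32 = 0.25.
Under the Kimura two-parameter model, d = −½ ln(1 − 2P − Q) − ¼ ln(1 − 2Q).
1 − 2P − Q = 0.625, giving −½ ln(0.625) = 0.235002.
1 − 2Q = 0.5, giving −¼ ln(0.5) = 0.173287.
d = 0.235002 + 0.173287 = 0.408289.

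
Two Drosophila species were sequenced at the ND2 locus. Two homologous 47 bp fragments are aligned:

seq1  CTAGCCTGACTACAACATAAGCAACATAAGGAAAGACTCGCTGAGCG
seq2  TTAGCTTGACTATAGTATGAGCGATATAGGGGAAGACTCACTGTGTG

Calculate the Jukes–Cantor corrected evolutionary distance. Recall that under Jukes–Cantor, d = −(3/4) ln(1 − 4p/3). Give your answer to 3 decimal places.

0.345

The sequences differ at 13 of 47 sites, so p = 13/47 ≈ 0.276596.
d = −(3/4) ln(1 − 4p/3) = −0.75 ln(1 − 0.368795) = −0.75 ln(0.631205)
  = −0.75 × (-0.460125) = 0.345094 substitutions/site.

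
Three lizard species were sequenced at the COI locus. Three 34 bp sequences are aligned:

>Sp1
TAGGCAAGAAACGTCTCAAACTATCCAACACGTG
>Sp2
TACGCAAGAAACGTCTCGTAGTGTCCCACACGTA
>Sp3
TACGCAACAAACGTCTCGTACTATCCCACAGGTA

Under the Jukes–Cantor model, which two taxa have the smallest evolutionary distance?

Sp1–Sp2: 7/34 differ, p = 0.206, d = 0.241.
Sp1–Sp3: 7/34 differ, p = 0.206, d = 0.241.
Sp2–Sp3: 4/34 differ, p = 0.118, d = 0.128.
The smallest distance is between Sp2 and Sp3.

Sp2 and Sp3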